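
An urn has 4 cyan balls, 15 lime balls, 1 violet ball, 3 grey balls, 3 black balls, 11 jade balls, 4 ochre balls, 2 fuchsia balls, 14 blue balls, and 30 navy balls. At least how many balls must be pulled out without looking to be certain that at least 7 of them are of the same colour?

By pigeonhole, the 10 colours are the holes; the balls drawn are the pigeons.
To avoid 7 of any one colour, the worst case takes at most 6 of each colour, or every ball of a colour that has fewer than 6.
That gives 4 + 6 + 1 + 3 + 3 + 6 + 4 + 2 + 6 + 6 = 41 balls with no colour reaching 7.
The next ball forces some colour to 7, so 41 + 1 = 42.

42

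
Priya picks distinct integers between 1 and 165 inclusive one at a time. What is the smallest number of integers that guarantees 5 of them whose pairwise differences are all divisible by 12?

49

Integers whose pairwise differences are multiples of 12 are exactly those sharing a remainder mod 12. By the pigeonhole principle, the 12 residue classes mod 12 are the pigeonholes.
With 48 integers one could put 4 in each residue class and have no class reach 5.
The 49th integer pushes some class to 5, so 12·4 + 1 = 49.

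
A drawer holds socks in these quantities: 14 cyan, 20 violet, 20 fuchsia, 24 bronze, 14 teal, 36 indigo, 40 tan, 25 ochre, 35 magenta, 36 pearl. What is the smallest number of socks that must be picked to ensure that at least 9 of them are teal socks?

259

In the worst case for collecting teal socks, every non-teal sock comes out first.
There are 14 + 20 + 20 + 24 + 36 + 40 + 25 + 35 + 36 = 250 non-teal socks altogether.
After those, each further sock must be teal, so 250 + 9 = 259 draws guarantee 9 teal socks.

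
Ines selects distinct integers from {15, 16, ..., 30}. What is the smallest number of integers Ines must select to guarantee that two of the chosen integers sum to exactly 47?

10

Two chosen integers sum to 47 exactly when both halves of some pair {x, 47−x} with 17 ≤ x ≤ 47−x ≤ 30 are chosen — 7 such pairs.
The remaining 2 elements (those with no distinct partner in range) can never complete a 47-sum, so the worst case takes all of them and one from each pair: 2 + 7 = 9.
The 10th integer has to be the second member of some pair, so 9 + 1 = 10.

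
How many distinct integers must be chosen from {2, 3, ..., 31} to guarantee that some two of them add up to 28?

19

Two chosen integers sum to 28 exactly when both halves of some pair {x, 28−x} with 2 ≤ x ≤ 28−x ≤ 26 are chosen — 12 such pairs.
The remaining 6 elements (those with no distinct partner in range) can never complete a 28-sum, so the worst case takes all of them and one from each pair: 6 + 12 = 18.
By pigeonhole, the 19th integer has to be the second member of some pair, so 18 + 1 = 19.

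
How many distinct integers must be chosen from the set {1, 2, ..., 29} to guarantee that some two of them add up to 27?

Two chosen integers sum to 27 exactly when both halves of some pair {x, 27−x} with 1 ≤ x ≤ 27−x ≤ 26 are chosen — 13 such pairs.
The remaining 3 elements (those with no distinct partner in range) can never complete a 27-sum, so the worst case takes all of them and one from each pair: 3 + 13 = 16.
By the pigeonhole principle, the 17th integer has to be the second member of some pair, so 16 + 1 = 17.

17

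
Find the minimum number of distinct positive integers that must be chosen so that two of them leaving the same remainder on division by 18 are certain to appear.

Pigeonhole: the 18 residue classes mod 18 are the pigeonholes.
With 18 integers one could put 1 in each residue class and have no class reach 2.
The 19th integer pushes some class to 2, so 18·1 + 1 = 19.

19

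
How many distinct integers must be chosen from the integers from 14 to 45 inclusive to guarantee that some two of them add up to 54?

Two chosen integers sum to 54 exactly when both halves of some pair {x, 54−x} with 14 ≤ x ≤ 54−x ≤ 40 are chosen — 13 such pairs.
The remaining 6 elements (those with no distinct partner in range) can never complete a 54-sum, so the worst case takes all of them and one from each pair: 6 + 13 = 19.
By pigeonhole, the 20th integer has to be the second member of some pair, so 19 + 1 = 20.

20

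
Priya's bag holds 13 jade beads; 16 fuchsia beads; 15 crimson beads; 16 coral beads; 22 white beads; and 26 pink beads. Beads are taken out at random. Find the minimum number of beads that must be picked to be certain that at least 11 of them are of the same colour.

61

By the pigeonhole principle, the 6 colours are the holes; the beads drawn are the pigeons.
To avoid 11 of any one colour, the worst case takes at most 10 of each colour.
That gives 10 + 10 + 10 + 10 + 10 + 10 = 60 beads with no colour reaching 11.
The next bead forces some colour to 11, so 60 + 1 = 61.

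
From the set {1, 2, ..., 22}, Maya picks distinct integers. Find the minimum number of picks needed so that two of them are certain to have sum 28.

Group the elements by complementary pair {x, 28−x}: {6,22}, {7,21}, {8,20}, …, giving 8 two-element pairs; the single value 14 (it cannot pair with itself since the integers are distinct); and 5 integers whose partner 28−x falls outside [1,22].
Pigeonhole: treating each of those 14 groups as a pigeonhole, one can pick one integer per group — 14 integers — with no two summing to 28.
The 15th integer lands in an occupied pair, forcing a sum of 28.

15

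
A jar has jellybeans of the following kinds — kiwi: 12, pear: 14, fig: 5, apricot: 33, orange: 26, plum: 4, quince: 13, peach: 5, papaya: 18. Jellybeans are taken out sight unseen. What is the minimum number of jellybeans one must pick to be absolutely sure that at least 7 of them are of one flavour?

An adversary could hand out at most 6 jellybeans per flavour (fig, plum, peach run out sooner): 6 + 6 + 5 + 6 + 6 + 4 + 6 + 5 + 6 = 50 jellybeans and still no flavour has 7.
By the pigeonhole principle, one more jellybean lands in a flavour already at 6, so 51 draws are enough and 50 are not.

51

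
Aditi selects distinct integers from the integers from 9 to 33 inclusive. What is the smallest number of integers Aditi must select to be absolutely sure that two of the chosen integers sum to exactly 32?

A set avoiding the sum 32 can contain at most one of each pair {x, 32−x}, plus the 11 elements whose complement lies outside the range or equal to its own complement.
The integers 16, …, 33 (18 of them) are such a set: any two sum to at least 16+17 = 33 > 32.
Pigeonhole: any 19th integer completes one of the 7 pairs, so 19 choices force a sum of 32.

19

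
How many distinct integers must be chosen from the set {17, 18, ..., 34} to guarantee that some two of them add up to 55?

Two chosen integers sum to 55 exactly when both halves of some pair {x, 55−x} with 21 ≤ x ≤ 55−x ≤ 34 are chosen — 7 such pairs.
The remaining 4 elements (those with no distinct partner in range) can never complete a 55-sum, so the worst case takes all of them and one from each pair: 4 + 7 = 11.
The 12th integer has to be the second member of some pair, so 11 + 1 = 12.

12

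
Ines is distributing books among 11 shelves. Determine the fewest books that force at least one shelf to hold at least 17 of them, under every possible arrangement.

With 176 books one could put exactly 16 in each of the 11 shelves, and no shelf would reach 17.
One more book must land in a shelf that already has 16, giving it 17.
So 11 × 16 + 1 = 177 books are required.

177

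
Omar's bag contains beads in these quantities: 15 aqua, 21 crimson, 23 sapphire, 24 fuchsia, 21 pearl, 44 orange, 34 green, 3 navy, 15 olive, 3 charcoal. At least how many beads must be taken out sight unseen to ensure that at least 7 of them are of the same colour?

55

By the pigeonhole principle, put each drawn bead into a box by colour. The largest draw with every box below 7 takes min(count, 6) from each colour; colours with fewer than 6 contribute all they have.
Σ min(cᵢ, 6) = 6 + 6 + 6 + 6 + 6 + 6 + 6 + 3 + 6 + 3 = 54.
Draw number 54 + 1 = 55 must push one box to 7.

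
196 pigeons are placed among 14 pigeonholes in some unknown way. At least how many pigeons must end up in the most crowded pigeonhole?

The 14 pigeonholes are the holes and the 196 pigeons are the pigeons.
If every pigeonhole held at most 13 pigeons, the total would be at most 14 × 13 = 182, which is less than 196.
So some pigeonhole holds at least ⌈196/14⌉ = 14 pigeons.

14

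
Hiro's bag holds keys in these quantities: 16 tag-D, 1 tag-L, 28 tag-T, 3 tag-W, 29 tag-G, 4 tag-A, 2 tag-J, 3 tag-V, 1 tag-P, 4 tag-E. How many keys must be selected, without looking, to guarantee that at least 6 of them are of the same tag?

An adversary could hand out at most 5 keys per tag (7 tags run out sooner): 5 + 1 + 5 + 3 + 5 + 4 + 2 + 3 + 1 + 4 = 33 keys and still no tag has 6.
One more key lands in a tag already at 5, so 34 draws are enough and 33 are not.

34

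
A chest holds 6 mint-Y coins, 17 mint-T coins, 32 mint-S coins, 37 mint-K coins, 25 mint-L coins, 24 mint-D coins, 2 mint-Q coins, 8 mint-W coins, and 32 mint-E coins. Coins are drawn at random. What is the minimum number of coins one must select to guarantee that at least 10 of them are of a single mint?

71

Put each drawn coin into a box by mint. The largest draw with every box below 10 takes min(count, 9) from each mint; mints with fewer than 9 contribute all they have.
Σ min(cᵢ, 9) = 6 + 9 + 9 + 9 + 9 + 9 + 2 + 8 + 9 = 70.
Draw number 70 + 1 = 71 must push one box to 10.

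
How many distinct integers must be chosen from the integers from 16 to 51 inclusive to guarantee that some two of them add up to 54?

26

Two chosen integers sum to 54 exactly when both halves of some pair {x, 54−x} with 16 ≤ x ≤ 54−x ≤ 38 are chosen — 11 such pairs.
The remaining 14 elements (those with no distinct partner in range) can never complete a 54-sum, so the worst case takes all of them and one from each pair: 14 + 11 = 25.
By the pigeonhole principle, the 26th integer has to be the second member of some pair, so 25 + 1 = 26.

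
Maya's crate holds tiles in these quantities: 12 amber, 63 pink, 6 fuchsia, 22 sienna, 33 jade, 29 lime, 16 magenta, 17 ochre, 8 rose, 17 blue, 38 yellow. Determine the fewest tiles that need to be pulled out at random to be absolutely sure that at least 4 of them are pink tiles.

202

In the worst case for collecting pink tiles, every non-pink tile comes out first.
There are 12 + 6 + 22 + 33 + 29 + 16 + 17 + 8 + 17 + 38 = 198 non-pink tiles altogether.
After those, each further tile must be pink, so 198 + 4 = 202 draws guarantee 4 pink tiles.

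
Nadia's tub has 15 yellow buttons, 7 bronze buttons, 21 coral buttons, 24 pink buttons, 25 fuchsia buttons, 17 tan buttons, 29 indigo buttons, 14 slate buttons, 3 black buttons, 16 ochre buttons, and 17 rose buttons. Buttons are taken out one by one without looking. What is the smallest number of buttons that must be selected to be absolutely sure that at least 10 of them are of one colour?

92

An adversary could hand out at most 9 buttons per colour (bronze, black run out sooner): 9 + 7 + 9 + 9 + 9 + 9 + 9 + 9 + 3 + 9 + 9 = 91 buttons and still no colour has 10.
By the pigeonhole principle, one more button lands in a colour already at 9, so 92 draws are enough and 91 are not.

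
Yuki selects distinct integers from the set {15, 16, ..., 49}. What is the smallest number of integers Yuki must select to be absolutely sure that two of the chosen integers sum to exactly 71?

Two chosen integers sum to 71 exactly when both halves of some pair {x, 71−x} with 22 ≤ x ≤ 71−x ≤ 49 are chosen — 14 such pairs.
The remaining 7 elements (those with no distinct partner in range) can never complete a 71-sum, so the worst case takes all of them and one from each pair: 7 + 14 = 21.
The 22nd integer has to be the second member of some pair, so 21 + 1 = 22.

22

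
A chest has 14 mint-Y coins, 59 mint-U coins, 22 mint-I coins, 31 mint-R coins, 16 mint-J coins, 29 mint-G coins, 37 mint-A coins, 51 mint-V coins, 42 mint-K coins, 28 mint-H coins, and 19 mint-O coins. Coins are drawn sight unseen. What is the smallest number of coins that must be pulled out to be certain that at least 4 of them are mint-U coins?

In the worst case for collecting mint-U coins, every non-mint-U coin comes out first.
There are 14 + 22 + 31 + 16 + 29 + 37 + 51 + 42 + 28 + 19 = 289 non-mint-U coins altogether.
After those, each further coin must be mint-U, so 289 + 4 = 293 draws guarantee 4 mint-U coins.

293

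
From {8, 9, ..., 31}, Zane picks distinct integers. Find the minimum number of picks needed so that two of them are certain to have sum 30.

18

A set avoiding the sum 30 can contain at most one of each pair {x, 30−x}, plus the 10 elements whose complement lies outside the range or equal to its own complement.
The integers 15, …, 31 (17 of them) are such a set: any two sum to at least 15+16 = 31 > 30.
By pigeonhole, any 18th integer completes one of the 7 pairs, so 18 choices force a sum of 30.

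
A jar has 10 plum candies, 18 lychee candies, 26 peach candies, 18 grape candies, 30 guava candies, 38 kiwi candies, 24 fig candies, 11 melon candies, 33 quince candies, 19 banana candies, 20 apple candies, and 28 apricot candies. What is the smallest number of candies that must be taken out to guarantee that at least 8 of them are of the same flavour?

85

Put each drawn candy into a box by flavour. The largest draw with every box below 8 takes min(count, 7) from each flavour.
Σ min(cᵢ, 7) = 7 + 7 + 7 + 7 + 7 + 7 + 7 + 7 + 7 + 7 + 7 + 7 = 84.
Draw number 84 + 1 = 85 must push one box to 8.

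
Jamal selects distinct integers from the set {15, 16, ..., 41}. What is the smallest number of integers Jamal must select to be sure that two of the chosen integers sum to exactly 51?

Group the elements by complementary pair {x, 51−x}: {15,36}, {16,35}, {17,34}, …, giving 11 two-element pairs and 5 integers whose partner 51−x falls outside [15,41].
Treating each of those 16 groups as a pigeonhole, one can pick one integer per group — 16 integers — with no two summing to 51.
The 17th integer lands in an occupied pair, forcing a sum of 51.

17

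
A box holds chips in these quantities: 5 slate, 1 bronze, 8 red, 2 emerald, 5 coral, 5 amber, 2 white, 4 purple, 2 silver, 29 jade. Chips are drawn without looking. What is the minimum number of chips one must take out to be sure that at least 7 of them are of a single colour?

39

By the pigeonhole principle, put each drawn chip into a box by colour. The largest draw with every box below 7 takes min(count, 6) from each colour; colours with fewer than 6 contribute all they have.
Σ min(cᵢ, 6) = 5 + 1 + 6 + 2 + 5 + 5 + 2 + 4 + 2 + 6 = 38.
Draw number 38 + 1 = 39 must push one box to 7.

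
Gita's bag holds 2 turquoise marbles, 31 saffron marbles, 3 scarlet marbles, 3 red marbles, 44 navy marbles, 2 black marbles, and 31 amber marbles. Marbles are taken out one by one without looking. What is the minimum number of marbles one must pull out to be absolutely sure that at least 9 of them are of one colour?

An adversary could hand out at most 8 marbles per colour (4 colours run out sooner): 2 + 8 + 3 + 3 + 8 + 2 + 8 = 34 marbles and still no colour has 9.
One more marble lands in a colour already at 8, so 35 draws are enough and 34 are not.

35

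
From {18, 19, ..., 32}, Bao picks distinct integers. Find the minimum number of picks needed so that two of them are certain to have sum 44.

Two chosen integers sum to 44 exactly when both halves of some pair {x, 44−x} with 18 ≤ x ≤ 44−x ≤ 26 are chosen — 4 such pairs.
The remaining 7 elements (those with no distinct partner in range) can never complete a 44-sum, so the worst case takes all of them and one from each pair: 7 + 4 = 11.
The 12th integer has to be the second member of some pair, so 11 + 1 = 12.

12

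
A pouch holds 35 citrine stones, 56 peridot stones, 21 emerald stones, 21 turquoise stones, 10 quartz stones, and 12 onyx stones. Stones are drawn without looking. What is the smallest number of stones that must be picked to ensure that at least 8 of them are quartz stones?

153

In the worst case for collecting quartz stones, every non-quartz stone comes out first.
There are 35 + 56 + 21 + 21 + 12 = 145 non-quartz stones altogether.
After those, each further stone must be quartz, so 145 + 8 = 153 draws guarantee 8 quartz stones.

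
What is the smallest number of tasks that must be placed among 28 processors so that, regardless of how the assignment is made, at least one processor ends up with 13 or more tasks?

With 336 tasks one could put exactly 12 in each of the 28 processors, and no processor would reach 13.
By the pigeonhole principle, one more task must land in a processor that already has 12, giving it 13.
So 28 × 12 + 1 = 337 tasks are required.

337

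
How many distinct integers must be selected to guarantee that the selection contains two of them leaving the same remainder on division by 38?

39

The 38 residue classes mod 38 are the pigeonholes.
With 38 integers one could put 1 in each residue class and have no class reach 2.
The 39th integer pushes some class to 2, so 38·1 + 1 = 39.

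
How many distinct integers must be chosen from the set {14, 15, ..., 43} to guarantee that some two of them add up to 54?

18

Two chosen integers sum to 54 exactly when both halves of some pair {x, 54−x} with 14 ≤ x ≤ 54−x ≤ 40 are chosen — 13 such pairs.
The remaining 4 elements (those with no distinct partner in range) can never complete a 54-sum, so the worst case takes all of them and one from each pair: 4 + 13 = 17.
By the pigeonhole principle, the 18th integer has to be the second member of some pair, so 17 + 1 = 18.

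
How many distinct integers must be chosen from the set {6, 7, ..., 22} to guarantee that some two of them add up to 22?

13

A set avoiding the sum 22 can contain at most one of each pair {x, 22−x}, plus the 7 elements whose complement lies outside the range or equal to its own complement.
The integers 11, …, 22 (12 of them) are such a set: any two sum to at least 11+12 = 23 > 22.
Any 13th integer completes one of the 5 pairs, so 13 choices force a sum of 22.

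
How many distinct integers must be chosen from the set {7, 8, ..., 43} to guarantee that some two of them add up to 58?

Two chosen integers sum to 58 exactly when both halves of some pair {x, 58−x} with 15 ≤ x ≤ 58−x ≤ 43 are chosen — 14 such pairs.
The remaining 9 elements (those with no distinct partner in range) can never complete a 58-sum, so the worst case takes all of them and one from each pair: 9 + 14 = 23.
Pigeonhole: the 24th integer has to be the second member of some pair, so 23 + 1 = 24.

24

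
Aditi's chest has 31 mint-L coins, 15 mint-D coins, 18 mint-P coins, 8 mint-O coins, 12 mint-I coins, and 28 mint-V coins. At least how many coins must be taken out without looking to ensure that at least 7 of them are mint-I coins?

In the worst case for collecting mint-I coins, every non-mint-I coin comes out first.
There are 31 + 15 + 18 + 8 + 28 = 100 non-mint-I coins altogether.
After those, each further coin must be mint-I, so 100 + 7 = 107 draws guarantee 7 mint-I coins.

107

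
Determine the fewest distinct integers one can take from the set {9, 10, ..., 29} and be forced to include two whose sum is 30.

16

A set avoiding the sum 30 can contain at most one of each pair {x, 30−x}, plus the 9 elements whose complement lies outside the range or equal to its own complement.
The integers 15, …, 29 (15 of them) are such a set: any two sum to at least 15+16 = 31 > 30.
Any 16th integer completes one of the 6 pairs, so 16 choices force a sum of 30.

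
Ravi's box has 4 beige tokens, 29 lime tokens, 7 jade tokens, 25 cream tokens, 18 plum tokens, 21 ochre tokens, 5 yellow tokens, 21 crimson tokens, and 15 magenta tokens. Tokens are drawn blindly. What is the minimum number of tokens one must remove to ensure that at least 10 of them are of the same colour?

By pigeonhole, put each drawn token into a box by colour. The largest draw with every box below 10 takes min(count, 9) from each colour; colours with fewer than 9 contribute all they have.
Σ min(cᵢ, 9) = 4 + 9 + 7 + 9 + 9 + 9 + 5 + 9 + 9 = 70.
Draw number 70 + 1 = 71 must push one box to 10.

71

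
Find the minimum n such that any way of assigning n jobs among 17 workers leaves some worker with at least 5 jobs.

69

With 68 jobs one could put exactly 4 in each of the 17 workers, and no worker would reach 5.
One more job must land in a worker that already has 4, giving it 5.
So 17 × 4 + 1 = 69 jobs are required.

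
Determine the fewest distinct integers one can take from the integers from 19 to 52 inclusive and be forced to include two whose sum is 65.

21

A set avoiding the sum 65 can contain at most one of each pair {x, 65−x}, plus the 6 elements whose complement lies outside the range.
The integers 33, …, 52 (20 of them) are such a set: any two sum to at least 33+34 = 67 > 65.
Pigeonhole: any 21st integer completes one of the 14 pairs, so 21 choices force a sum of 65.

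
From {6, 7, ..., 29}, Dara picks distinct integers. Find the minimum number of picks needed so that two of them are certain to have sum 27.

A set avoiding the sum 27 can contain at most one of each pair {x, 27−x}, plus the 8 elements whose complement lies outside the range.
The integers 14, …, 29 (16 of them) are such a set: any two sum to at least 14+15 = 29 > 27.
Pigeonhole: any 17th integer completes one of the 8 pairs, so 17 choices force a sum of 27.

17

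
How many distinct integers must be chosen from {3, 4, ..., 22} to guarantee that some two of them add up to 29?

13

Group the elements by complementary pair {x, 29−x}: {7,22}, {8,21}, {9,20}, …, giving 8 two-element pairs and 4 integers whose partner 29−x falls outside [3,22].
By the pigeonhole principle, treating each of those 12 groups as a pigeonhole, one can pick one integer per group — 12 integers — with no two summing to 29.
The 13th integer lands in an occupied pair, forcing a sum of 29.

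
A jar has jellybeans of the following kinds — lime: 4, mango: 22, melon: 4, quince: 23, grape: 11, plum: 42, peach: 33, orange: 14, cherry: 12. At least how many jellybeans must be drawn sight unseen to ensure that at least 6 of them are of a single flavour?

An adversary could hand out at most 5 jellybeans per flavour (lime, melon run out sooner): 4 + 5 + 4 + 5 + 5 + 5 + 5 + 5 + 5 = 43 jellybeans and still no flavour has 6.
Pigeonhole: one more jellybean lands in a flavour already at 5, so 44 draws are enough and 43 are not.

44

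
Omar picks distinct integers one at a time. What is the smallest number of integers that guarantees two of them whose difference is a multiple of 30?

31

Integers whose pairwise differences are multiples of 30 are exactly those sharing a remainder mod 30. By the pigeonhole principle, the 30 residue classes mod 30 are the pigeonholes.
With 30 integers one could put 1 in each residue class and have no class reach 2.
The 31st integer pushes some class to 2, so 30·1 + 1 = 31.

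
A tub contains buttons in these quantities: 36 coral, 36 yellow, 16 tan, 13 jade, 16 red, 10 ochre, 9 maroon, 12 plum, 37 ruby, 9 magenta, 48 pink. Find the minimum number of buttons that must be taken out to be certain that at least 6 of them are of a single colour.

The 11 colours are the holes; the buttons drawn are the pigeons.
To avoid 6 of any one colour, the worst case takes at most 5 of each colour.
That gives 5 + 5 + 5 + 5 + 5 + 5 + 5 + 5 + 5 + 5 + 5 = 55 buttons with no colour reaching 6.
The next button forces some colour to 6, so 55 + 1 = 56.

56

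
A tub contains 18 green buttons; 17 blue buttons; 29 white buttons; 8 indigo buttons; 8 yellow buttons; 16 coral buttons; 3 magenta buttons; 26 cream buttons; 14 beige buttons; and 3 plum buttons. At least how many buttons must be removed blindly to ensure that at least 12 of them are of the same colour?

89

Put each drawn button into a box by colour. The largest draw with every box below 12 takes min(count, 11) from each colour; colours with fewer than 11 contribute all they have.
Σ min(cᵢ, 11) = 11 + 11 + 11 + 8 + 8 + 11 + 3 + 11 + 11 + 3 = 88.
Draw number 88 + 1 = 89 must push one box to 12.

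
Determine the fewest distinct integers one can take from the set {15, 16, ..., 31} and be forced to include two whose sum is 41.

Group the elements by complementary pair {x, 41−x}: {15,26}, {16,25}, {17,24}, …, giving 6 two-element pairs and 5 integers whose partner 41−x falls outside [15,31].
By the pigeonhole principle, treating each of those 11 groups as a pigeonhole, one can pick one integer per group — 11 integers — with no two summing to 41.
The 12th integer lands in an occupied pair, forcing a sum of 41.

12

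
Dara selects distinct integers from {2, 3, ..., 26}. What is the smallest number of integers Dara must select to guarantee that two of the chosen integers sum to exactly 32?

Group the elements by complementary pair {x, 32−x}: {6,26}, {7,25}, {8,24}, …, giving 10 two-element pairs, the single value 16 (it cannot pair with itself since the integers are distinct), and 4 integers whose partner 32−x falls outside [2,26].
By the pigeonhole principle, treating each of those 15 groups as a pigeonhole, one can pick one integer per group — 15 integers — with no two summing to 32.
The 16th integer lands in an occupied pair, forcing a sum of 32.

16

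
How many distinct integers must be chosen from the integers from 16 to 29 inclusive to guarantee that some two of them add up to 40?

11

Two chosen integers sum to 40 exactly when both halves of some pair {x, 40−x} with 16 ≤ x ≤ 40−x ≤ 24 are chosen — 4 such pairs.
The remaining 6 elements (those with no distinct partner in range) can never complete a 40-sum, so the worst case takes all of them and one from each pair: 6 + 4 = 10.
By the pigeonhole principle, the 11th integer has to be the second member of some pair, so 10 + 1 = 11.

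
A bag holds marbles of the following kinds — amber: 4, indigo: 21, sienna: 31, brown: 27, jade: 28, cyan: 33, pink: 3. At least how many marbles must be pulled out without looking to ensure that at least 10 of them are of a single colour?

53

By the pigeonhole principle, put each drawn marble into a box by colour. The largest draw with every box below 10 takes min(count, 9) from each colour; colours with fewer than 9 contribute all they have.
Σ min(cᵢ, 9) = 4 + 9 + 9 + 9 + 9 + 9 + 3 = 52.
Draw number 52 + 1 = 53 must push one box to 10.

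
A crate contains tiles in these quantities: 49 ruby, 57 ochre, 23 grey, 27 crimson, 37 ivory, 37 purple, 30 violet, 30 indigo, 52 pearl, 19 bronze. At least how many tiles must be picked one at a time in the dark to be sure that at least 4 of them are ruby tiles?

316

In the worst case for collecting ruby tiles, every non-ruby tile comes out first.
There are 57 + 23 + 27 + 37 + 37 + 30 + 30 + 52 + 19 = 312 non-ruby tiles altogether.
After those, each further tile must be ruby, so 312 + 4 = 316 draws guarantee 4 ruby tiles.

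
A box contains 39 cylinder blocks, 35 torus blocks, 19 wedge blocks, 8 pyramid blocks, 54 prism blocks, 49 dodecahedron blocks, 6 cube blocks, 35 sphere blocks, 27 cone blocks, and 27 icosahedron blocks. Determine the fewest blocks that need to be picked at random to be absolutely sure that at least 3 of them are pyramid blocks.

294

In the worst case for collecting pyramid blocks, every non-pyramid block comes out first.
There are 39 + 35 + 19 + 54 + 49 + 6 + 35 + 27 + 27 = 291 non-pyramid blocks altogether.
After those, each further block must be pyramid, so 291 + 3 = 294 draws guarantee 3 pyramid blocks.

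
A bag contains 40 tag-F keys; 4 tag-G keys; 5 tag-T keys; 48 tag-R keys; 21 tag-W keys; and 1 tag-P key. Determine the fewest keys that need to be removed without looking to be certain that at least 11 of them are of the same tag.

Pigeonhole: put each drawn key into a box by tag. The largest draw with every box below 11 takes min(count, 10) from each tag; tags with fewer than 10 contribute all they have.
Σ min(cᵢ, 10) = 10 + 4 + 5 + 10 + 10 + 1 = 40.
Draw number 40 + 1 = 41 must push one box to 11.

41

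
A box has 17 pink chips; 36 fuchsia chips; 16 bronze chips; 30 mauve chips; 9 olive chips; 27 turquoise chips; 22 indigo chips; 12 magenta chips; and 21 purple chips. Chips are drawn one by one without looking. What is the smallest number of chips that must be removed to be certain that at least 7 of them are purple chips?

In the worst case for collecting purple chips, every non-purple chip comes out first.
There are 17 + 36 + 16 + 30 + 9 + 27 + 22 + 12 = 169 non-purple chips altogether.
After those, each further chip must be purple, so 169 + 7 = 176 draws guarantee 7 purple chips.

176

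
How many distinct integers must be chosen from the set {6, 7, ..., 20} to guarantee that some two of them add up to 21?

11

Two chosen integers sum to 21 exactly when both halves of some pair {x, 21−x} with 6 ≤ x ≤ 21−x ≤ 15 are chosen — 5 such pairs.
The remaining 5 elements (those with no distinct partner in range) can never complete a 21-sum, so the worst case takes all of them and one from each pair: 5 + 5 = 10.
By pigeonhole, the 11th integer has to be the second member of some pair, so 10 + 1 = 11.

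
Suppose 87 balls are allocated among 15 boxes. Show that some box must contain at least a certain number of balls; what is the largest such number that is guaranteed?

Pigeonhole: the 15 boxes are the holes and the 87 balls are the pigeons.
If every box held at most 5 balls, the total would be at most 15 × 5 = 75, which is less than 87.
So some box holds at least ⌈87/15⌉ = 6 balls.

6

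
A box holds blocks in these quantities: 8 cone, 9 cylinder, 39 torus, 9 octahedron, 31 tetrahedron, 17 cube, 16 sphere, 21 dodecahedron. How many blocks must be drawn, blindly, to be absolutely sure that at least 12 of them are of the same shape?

82

By pigeonhole, put each drawn block into a box by shape. The largest draw with every box below 12 takes min(count, 11) from each shape; shapes with fewer than 11 contribute all they have.
Σ min(cᵢ, 11) = 8 + 9 + 11 + 9 + 11 + 11 + 11 + 11 = 81.
Draw number 81 + 1 = 82 must push one box to 12.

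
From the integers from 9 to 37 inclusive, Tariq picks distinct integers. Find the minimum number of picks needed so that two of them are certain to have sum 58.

Group the elements by complementary pair {x, 58−x}: {21,37}, {22,36}, {23,35}, …, giving 8 two-element pairs, the single value 29 (it cannot pair with itself since the integers are distinct), and 12 integers whose partner 58−x falls outside [9,37].
Treating each of those 21 groups as a pigeonhole, one can pick one integer per group — 21 integers — with no two summing to 58.
The 22nd integer lands in an occupied pair, forcing a sum of 58.

22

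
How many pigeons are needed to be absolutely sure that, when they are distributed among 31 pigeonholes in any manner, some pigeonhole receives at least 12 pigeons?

With 341 pigeons one could put exactly 11 in each of the 31 pigeonholes, and no pigeonhole would reach 12.
Pigeonhole: one more pigeon must land in a pigeonhole that already has 11, giving it 12.
So 31 × 11 + 1 = 342 pigeons are required.

342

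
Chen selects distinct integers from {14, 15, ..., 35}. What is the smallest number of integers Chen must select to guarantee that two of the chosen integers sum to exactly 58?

A set avoiding the sum 58 can contain at most one of each pair {x, 58−x}, plus the 10 elements whose complement lies outside the range or equal to its own complement.
The integers 14, …, 29 (16 of them) are such a set: any two sum to at least 14+15 = 29 and at most 28+29 = 57 < 58.
By the pigeonhole principle, any 17th integer completes one of the 6 pairs, so 17 choices force a sum of 58.

17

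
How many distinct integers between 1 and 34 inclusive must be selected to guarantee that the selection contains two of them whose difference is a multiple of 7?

Integers whose pairwise differences are multiples of 7 are exactly those sharing a remainder mod 7. By the pigeonhole principle, the 7 residue classes mod 7 are the pigeonholes.
With 7 integers one could put 1 in each residue class and have no class reach 2.
The 8th integer pushes some class to 2, so 7·1 + 1 = 8.

8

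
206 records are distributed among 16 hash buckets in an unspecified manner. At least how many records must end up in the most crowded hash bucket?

The 16 hash buckets are the holes and the 206 records are the pigeons.
If every hash bucket held at most 12 records, the total would be at most 16 × 12 = 192, which is less than 206.
So some hash bucket holds at least ⌈206/16⌉ = 13 records.

13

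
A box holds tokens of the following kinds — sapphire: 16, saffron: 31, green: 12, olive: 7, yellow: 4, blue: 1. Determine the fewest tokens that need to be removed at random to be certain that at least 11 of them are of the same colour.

By the pigeonhole principle, the 6 colours are the holes; the tokens drawn are the pigeons.
To avoid 11 of any one colour, the worst case takes at most 10 of each colour, or every token of a colour that has fewer than 10.
That gives 10 + 10 + 10 + 7 + 4 + 1 = 42 tokens with no colour reaching 11.
The next token forces some colour to 11, so 42 + 1 = 43.

43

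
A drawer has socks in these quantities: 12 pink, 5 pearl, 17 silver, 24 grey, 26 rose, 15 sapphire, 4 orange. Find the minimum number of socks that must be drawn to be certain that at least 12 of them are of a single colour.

An adversary could hand out at most 11 socks per colour (pearl, orange run out sooner): 11 + 5 + 11 + 11 + 11 + 11 + 4 = 64 socks and still no colour has 12.
One more sock lands in a colour already at 11, so 65 draws are enough and 64 are not.

65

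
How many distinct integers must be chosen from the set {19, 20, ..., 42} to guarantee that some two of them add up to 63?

14

A set avoiding the sum 63 can contain at most one of each pair {x, 63−x}, plus the 2 elements whose complement lies outside the range.
The integers 19, …, 31 (13 of them) are such a set: any two sum to at least 19+20 = 39 and at most 30+31 = 61 < 63.
Any 14th integer completes one of the 11 pairs, so 14 choices force a sum of 63.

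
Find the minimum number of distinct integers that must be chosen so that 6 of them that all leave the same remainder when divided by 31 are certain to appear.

By the pigeonhole principle, the 31 residue classes mod 31 are the pigeonholes.
With 155 integers one could put 5 in each residue class and have no class reach 6.
The 156th integer pushes some class to 6, so 31·5 + 1 = 156.

156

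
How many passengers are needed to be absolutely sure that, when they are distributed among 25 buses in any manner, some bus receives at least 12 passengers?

276

With 275 passengers one could put exactly 11 in each of the 25 buses, and no bus would reach 12.
One more passenger must land in a bus that already has 11, giving it 12.
So 25 × 11 + 1 = 276 passengers are required.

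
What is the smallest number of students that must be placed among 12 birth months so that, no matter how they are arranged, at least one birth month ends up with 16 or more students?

181

With 180 students one could put exactly 15 in each of the 12 birth months, and no birth month would reach 16.
One more student must land in a birth month that already has 15, giving it 16.
So 12 × 15 + 1 = 181 students are required.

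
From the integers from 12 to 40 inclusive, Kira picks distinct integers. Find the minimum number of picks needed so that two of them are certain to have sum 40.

Group the elements by complementary pair {x, 40−x}: {12,28}, {13,27}, {14,26}, …, giving 8 two-element pairs, the single value 20 (it cannot pair with itself since the integers are distinct), and 12 integers whose partner 40−x falls outside [12,40].
Treating each of those 21 groups as a pigeonhole, one can pick one integer per group — 21 integers — with no two summing to 40.
The 22nd integer lands in an occupied pair, forcing a sum of 40.

22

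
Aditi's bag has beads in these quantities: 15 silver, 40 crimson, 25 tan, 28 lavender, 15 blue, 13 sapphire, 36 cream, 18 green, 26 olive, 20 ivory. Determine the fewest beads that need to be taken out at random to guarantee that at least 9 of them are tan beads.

220

In the worst case for collecting tan beads, every non-tan bead comes out first.
There are 15 + 40 + 28 + 15 + 13 + 36 + 18 + 26 + 20 = 211 non-tan beads altogether.
After those, each further bead must be tan, so 211 + 9 = 220 draws guarantee 9 tan beads.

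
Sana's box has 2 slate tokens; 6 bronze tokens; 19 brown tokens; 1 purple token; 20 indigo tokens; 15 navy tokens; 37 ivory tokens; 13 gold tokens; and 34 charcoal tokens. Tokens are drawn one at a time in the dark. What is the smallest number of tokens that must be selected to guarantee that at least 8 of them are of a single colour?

By the pigeonhole principle, put each drawn token into a box by colour. The largest draw with every box below 8 takes min(count, 7) from each colour; colours with fewer than 7 contribute all they have.
Σ min(cᵢ, 7) = 2 + 6 + 7 + 1 + 7 + 7 + 7 + 7 + 7 = 51.
Draw number 51 + 1 = 52 must push one box to 8.

52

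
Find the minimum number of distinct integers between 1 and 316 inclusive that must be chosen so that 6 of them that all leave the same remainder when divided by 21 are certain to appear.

By pigeonhole, the 21 residue classes mod 21 are the pigeonholes.
With 105 integers one could put 5 in each residue class and have no class reach 6.
The 106th integer pushes some class to 6, so 21·5 + 1 = 106.

106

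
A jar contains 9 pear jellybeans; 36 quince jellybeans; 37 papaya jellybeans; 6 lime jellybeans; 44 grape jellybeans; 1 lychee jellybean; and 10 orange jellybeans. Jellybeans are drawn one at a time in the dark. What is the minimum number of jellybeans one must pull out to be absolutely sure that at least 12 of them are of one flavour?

60

The 7 flavours are the holes; the jellybeans drawn are the pigeons.
To avoid 12 of any one flavour, the worst case takes at most 11 of each flavour, or every jellybean of a flavour that has fewer than 11.
That gives 9 + 11 + 11 + 6 + 11 + 1 + 10 = 59 jellybeans with no flavour reaching 12.
The next jellybean forces some flavour to 12, so 59 + 1 = 60.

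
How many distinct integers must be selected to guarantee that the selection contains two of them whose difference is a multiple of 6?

Integers whose pairwise differences are multiples of 6 are exactly those sharing a remainder mod 6. Pigeonhole: the 6 residue classes mod 6 are the pigeonholes.
With 6 integers one could put 1 in each residue class and have no class reach 2.
The 7th integer pushes some class to 2, so 6·1 + 1 = 7.

7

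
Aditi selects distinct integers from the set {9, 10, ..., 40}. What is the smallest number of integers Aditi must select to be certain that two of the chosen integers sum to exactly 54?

A set avoiding the sum 54 can contain at most one of each pair {x, 54−x}, plus the 6 elements whose complement lies outside the range or equal to its own complement.
The integers 9, …, 27 (19 of them) are such a set: any two sum to at least 9+10 = 19 and at most 26+27 = 53 < 54.
Pigeonhole: any 20th integer completes one of the 13 pairs, so 20 choices force a sum of 54.

20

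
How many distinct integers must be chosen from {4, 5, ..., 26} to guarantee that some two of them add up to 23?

16

Group the elements by complementary pair {x, 23−x}: {4,19}, {5,18}, {6,17}, …, giving 8 two-element pairs and 7 integers whose partner 23−x falls outside [4,26].
By the pigeonhole principle, treating each of those 15 groups as a pigeonhole, one can pick one integer per group — 15 integers — with no two summing to 23.
The 16th integer lands in an occupied pair, forcing a sum of 23.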